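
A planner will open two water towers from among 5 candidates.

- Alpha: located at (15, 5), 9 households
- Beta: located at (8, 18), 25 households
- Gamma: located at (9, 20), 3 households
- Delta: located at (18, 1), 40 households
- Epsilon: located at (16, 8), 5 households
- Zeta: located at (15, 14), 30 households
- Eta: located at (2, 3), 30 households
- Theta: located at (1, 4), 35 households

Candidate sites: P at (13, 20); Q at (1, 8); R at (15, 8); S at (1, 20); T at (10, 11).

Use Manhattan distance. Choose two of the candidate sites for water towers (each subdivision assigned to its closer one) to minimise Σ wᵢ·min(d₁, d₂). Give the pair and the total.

Evaluate every pair (each demand assigned to the nearer of the two):
  {Q, R}: total = 1411
  {Q, T}: total = 1679
  {R, T}: total = 1907
  {P, Q}: total = 1935
  {R, S}: total = 1961
  {P, R}: total = 1969
  {P, T}: total = 2331
  {Q, S}: total = 2357
  {S, T}: total = 2393
  {P, S}: total = 2715
Best pair: {Q, R} with total 1411.

{Q, R}, total 1411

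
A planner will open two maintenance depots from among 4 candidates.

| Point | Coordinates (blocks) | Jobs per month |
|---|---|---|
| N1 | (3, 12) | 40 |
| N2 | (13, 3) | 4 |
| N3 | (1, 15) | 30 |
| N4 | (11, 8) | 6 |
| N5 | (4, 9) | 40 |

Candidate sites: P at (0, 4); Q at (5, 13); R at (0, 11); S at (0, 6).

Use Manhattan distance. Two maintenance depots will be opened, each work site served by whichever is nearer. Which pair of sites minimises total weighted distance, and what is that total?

{Q, R}, total 608

Evaluate every pair (each demand assigned to the nearer of the two):
  {Q, R}: total = 608
  {P, Q}: total = 622
  {Q, S}: total = 630
  {P, R}: total = 690
  {R, S}: total = 692
  {P, S}: total = 1074
Best pair: {Q, R} with total 608.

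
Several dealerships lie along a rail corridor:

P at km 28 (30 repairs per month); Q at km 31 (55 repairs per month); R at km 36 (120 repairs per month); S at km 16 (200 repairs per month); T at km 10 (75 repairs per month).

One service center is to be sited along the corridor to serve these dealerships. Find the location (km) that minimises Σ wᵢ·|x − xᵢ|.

For a sum of weighted absolute distances on a line, the optimum is the weighted median (not the mean). Total weight W = 480; half-weight = 240.
Sort by position and accumulate weight:
  km 10 (T, w=75) → cum 75
  km 16 (S, w=200) → cum 275  ≥ 240 → median here
  km 28 (P, w=30) → cum 305
  km 31 (Q, w=55) → cum 360
  km 36 (R, w=120) → cum 480
Optimal location: km 16.

x = 16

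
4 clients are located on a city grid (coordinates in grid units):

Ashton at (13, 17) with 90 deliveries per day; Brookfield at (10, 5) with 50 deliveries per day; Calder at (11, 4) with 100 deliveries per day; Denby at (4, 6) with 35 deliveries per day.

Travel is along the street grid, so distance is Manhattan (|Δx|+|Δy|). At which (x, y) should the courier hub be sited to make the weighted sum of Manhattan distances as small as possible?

Manhattan distance separates: Σwᵢ(|x−xᵢ|+|y−yᵢ|) = Σwᵢ|x−xᵢ| + Σwᵢ|y−yᵢ|, so x and y are optimised independently as 1-D weighted medians.
Total weight W = 275; half = 137.5.
x-coordinate, sorted with cumulative weight:
  x=4 (Denby, w=35) cum 35
  x=10 (Brookfield, w=50) cum 85
  x=11 (Calder, w=100) cum 185  ← median
  x=13 (Ashton, w=90) cum 275
⇒ x* = 11
y-coordinate, sorted with cumulative weight:
  y=4 (Calder, w=100) cum 100
  y=5 (Brookfield, w=50) cum 150  ← median
  y=6 (Denby, w=35) cum 185
  y=17 (Ashton, w=90) cum 275
⇒ y* = 5

(11, 5)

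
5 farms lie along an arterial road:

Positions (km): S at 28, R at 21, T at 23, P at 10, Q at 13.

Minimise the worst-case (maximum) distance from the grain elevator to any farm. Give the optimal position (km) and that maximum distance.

location 19, max distance 9

The 1-center on a line is the midpoint of the two extreme points: leftmost at 10, rightmost at 28.
Optimal location = (10 + 28)/2 = 19; maximum distance = (28 − 10)/2 = 9.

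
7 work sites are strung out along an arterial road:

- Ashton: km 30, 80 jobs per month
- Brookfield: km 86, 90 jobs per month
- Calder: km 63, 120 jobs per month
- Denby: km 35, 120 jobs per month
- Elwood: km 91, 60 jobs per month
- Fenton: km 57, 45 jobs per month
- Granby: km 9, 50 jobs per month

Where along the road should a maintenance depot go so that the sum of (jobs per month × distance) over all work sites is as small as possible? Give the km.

x = 57

For a sum of weighted absolute distances on a line, the optimum is the weighted median (not the mean). Total weight W = 565; half-weight = 282.5.
Sort by position and accumulate weight:
  km 9 (Granby, w=50) → cum 50
  km 30 (Ashton, w=80) → cum 130
  km 35 (Denby, w=120) → cum 250
  km 57 (Fenton, w=45) → cum 295  ≥ 282.5 → median here
  km 63 (Calder, w=120) → cum 415
  km 86 (Brookfield, w=90) → cum 505
  km 91 (Elwood, w=60) → cum 565
Optimal location: km 57.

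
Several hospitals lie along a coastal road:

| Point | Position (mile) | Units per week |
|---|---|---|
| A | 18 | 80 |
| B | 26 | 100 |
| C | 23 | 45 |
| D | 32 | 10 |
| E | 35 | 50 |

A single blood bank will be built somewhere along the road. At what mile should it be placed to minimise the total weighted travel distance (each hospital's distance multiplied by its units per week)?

x = 26

For a sum of weighted absolute distances on a line, the optimum is the weighted median (not the mean). Total weight W = 285; half-weight = 142.5.
Sort by position and accumulate weight:
  mile 18 (A, w=80) → cum 80
  mile 23 (C, w=45) → cum 125
  mile 26 (B, w=100) → cum 225  ≥ 142.5 → median here
  mile 32 (D, w=10) → cum 235
  mile 35 (E, w=50) → cum 285
Optimal location: mile 26.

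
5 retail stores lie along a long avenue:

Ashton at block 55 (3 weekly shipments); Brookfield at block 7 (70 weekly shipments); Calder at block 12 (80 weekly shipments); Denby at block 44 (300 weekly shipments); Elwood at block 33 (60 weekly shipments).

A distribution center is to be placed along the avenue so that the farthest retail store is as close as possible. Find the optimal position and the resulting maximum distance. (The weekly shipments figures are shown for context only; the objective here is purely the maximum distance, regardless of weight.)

The 1-center on a line is the midpoint of the two extreme points: leftmost at 7, rightmost at 55.
Optimal location = (7 + 55)/2 = 31; maximum distance = (55 − 7)/2 = 24.

location 31, max distance 24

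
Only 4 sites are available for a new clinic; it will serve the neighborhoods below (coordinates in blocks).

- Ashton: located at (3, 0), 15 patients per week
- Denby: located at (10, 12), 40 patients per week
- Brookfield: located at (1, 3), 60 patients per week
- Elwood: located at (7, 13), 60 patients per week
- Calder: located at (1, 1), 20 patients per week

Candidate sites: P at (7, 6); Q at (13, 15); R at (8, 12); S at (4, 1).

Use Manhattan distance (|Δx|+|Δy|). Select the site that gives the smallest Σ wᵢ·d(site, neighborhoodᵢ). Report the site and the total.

P, total 1690 blocks

Total weighted distance at each candidate:
  P (7, 6): total = 1690
  Q (13, 15): total = 3055
  R (8, 12): total = 1775
  S (4, 1): total = 1970
Minimum is at P with total 1690 blocks.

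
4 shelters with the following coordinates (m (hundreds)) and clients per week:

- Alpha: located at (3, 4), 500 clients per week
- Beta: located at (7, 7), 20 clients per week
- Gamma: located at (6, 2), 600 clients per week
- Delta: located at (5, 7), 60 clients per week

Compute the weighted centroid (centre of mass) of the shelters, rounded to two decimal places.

The minimiser of Σwᵢ‖p−pᵢ‖² is the weighted centroid p* = (Σwᵢpᵢ)/(Σwᵢ).
Σwᵢ = 1180.
Σwᵢxᵢ = 500·3 + 20·7 + 600·6 + 60·5 = 5540.
Σwᵢyᵢ = 500·4 + 20·7 + 600·2 + 60·7 = 3760.
x* = 5540/1180 = 4.69, y* = 3760/1180 = 3.19.

(4.69, 3.19)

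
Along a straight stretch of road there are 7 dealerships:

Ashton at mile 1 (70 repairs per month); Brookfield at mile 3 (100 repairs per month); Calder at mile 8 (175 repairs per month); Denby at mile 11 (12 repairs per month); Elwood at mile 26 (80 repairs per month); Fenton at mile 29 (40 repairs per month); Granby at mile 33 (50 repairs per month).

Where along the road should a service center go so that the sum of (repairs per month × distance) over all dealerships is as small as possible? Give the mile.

x = 8

For a sum of weighted absolute distances on a line, the optimum is the weighted median (not the mean). Total weight W = 527; half-weight = 263.5.
Sort by position and accumulate weight:
  mile 1 (Ashton, w=70) → cum 70
  mile 3 (Brookfield, w=100) → cum 170
  mile 8 (Calder, w=175) → cum 345  ≥ 263.5 → median here
  mile 11 (Denby, w=12) → cum 357
  mile 26 (Elwood, w=80) → cum 437
  mile 29 (Fenton, w=40) → cum 477
  mile 33 (Granby, w=50) → cum 527
Optimal location: mile 8.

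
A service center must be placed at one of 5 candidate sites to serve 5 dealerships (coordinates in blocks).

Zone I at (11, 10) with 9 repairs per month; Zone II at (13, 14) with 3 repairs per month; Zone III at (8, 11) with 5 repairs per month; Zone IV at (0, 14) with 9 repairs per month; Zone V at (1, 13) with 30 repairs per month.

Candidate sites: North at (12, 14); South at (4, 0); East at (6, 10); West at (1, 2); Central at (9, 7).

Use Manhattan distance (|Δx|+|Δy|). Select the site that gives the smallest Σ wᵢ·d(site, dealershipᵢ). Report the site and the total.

East, total 423 blocks

Total weighted distance at each candidate:
  North (12, 14): total = 551
  South (4, 0): total = 939
  East (6, 10): total = 423
  West (1, 2): total = 761
  Central (9, 7): total = 667
Minimum is at East with total 423 blocks.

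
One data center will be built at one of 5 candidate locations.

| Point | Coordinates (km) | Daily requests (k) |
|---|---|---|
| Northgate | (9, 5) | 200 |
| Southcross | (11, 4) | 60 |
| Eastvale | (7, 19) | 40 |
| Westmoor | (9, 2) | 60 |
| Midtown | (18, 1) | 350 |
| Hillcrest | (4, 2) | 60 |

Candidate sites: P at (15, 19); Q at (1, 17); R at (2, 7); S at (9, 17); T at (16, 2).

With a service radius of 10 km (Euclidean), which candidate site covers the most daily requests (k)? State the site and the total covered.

Coverage radius r = 10 km; a point is covered iff (Δx)²+(Δy)² ≤ 10² = 100.
  P (15, 19): covers {Eastvale} → 40
  Q (1, 17): covers {Eastvale} → 40
  R (2, 7): covers {Northgate, Southcross, Westmoor, Hillcrest} → 380
  S (9, 17): covers {Eastvale} → 40
  T (16, 2): covers {Northgate, Southcross, Westmoor, Midtown} → 670
Maximum coverage at T: 670 daily requests (k).

T, covering 670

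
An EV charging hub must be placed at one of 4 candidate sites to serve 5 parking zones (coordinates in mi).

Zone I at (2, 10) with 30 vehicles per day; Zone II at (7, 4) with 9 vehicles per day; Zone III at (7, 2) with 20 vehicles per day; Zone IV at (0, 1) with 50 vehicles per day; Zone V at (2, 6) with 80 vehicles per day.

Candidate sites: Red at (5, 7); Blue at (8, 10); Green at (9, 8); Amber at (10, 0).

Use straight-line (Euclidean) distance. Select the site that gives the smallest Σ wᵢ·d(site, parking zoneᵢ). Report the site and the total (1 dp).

Total weighted distance at each candidate:
  Red (5, 7): total = 910.9
  Blue (8, 10): total = 1575.0
  Green (9, 8): total = 1537.6
  Amber (10, 0): total = 1803.8
Minimum is at Red with total 910.9 mi.

Red, total 910.9 mi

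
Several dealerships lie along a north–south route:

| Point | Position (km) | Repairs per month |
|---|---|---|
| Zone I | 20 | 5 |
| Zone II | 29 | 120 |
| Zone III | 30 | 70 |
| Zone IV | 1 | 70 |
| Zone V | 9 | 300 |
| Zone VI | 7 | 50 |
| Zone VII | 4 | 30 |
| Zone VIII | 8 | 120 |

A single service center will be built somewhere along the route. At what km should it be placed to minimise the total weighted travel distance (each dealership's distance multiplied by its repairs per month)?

For a sum of weighted absolute distances on a line, the optimum is the weighted median (not the mean). Total weight W = 765; half-weight = 382.5.
Sort by position and accumulate weight:
  km 1 (Zone IV, w=70) → cum 70
  km 4 (Zone VII, w=30) → cum 100
  km 7 (Zone VI, w=50) → cum 150
  km 8 (Zone VIII, w=120) → cum 270
  km 9 (Zone V, w=300) → cum 570  ≥ 382.5 → median here
  km 20 (Zone I, w=5) → cum 575
  km 29 (Zone II, w=120) → cum 695
  km 30 (Zone III, w=70) → cum 765
Optimal location: km 9.

x = 9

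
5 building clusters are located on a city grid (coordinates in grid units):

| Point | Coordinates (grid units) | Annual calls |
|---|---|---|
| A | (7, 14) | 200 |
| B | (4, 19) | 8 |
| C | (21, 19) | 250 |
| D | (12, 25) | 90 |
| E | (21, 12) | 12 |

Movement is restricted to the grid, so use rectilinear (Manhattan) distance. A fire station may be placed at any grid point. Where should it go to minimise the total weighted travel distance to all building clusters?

Manhattan distance separates: Σwᵢ(|x−xᵢ|+|y−yᵢ|) = Σwᵢ|x−xᵢ| + Σwᵢ|y−yᵢ|, so x and y are optimised independently as 1-D weighted medians.
Total weight W = 560; half = 280.
x-coordinate, sorted with cumulative weight:
  x=4 (B, w=8) cum 8
  x=7 (A, w=200) cum 208
  x=12 (D, w=90) cum 298  ← median
  x=21 (C, w=250) cum 548
  x=21 (E, w=12) cum 560
⇒ x* = 12
y-coordinate, sorted with cumulative weight:
  y=12 (E, w=12) cum 12
  y=14 (A, w=200) cum 212
  y=19 (B, w=8) cum 220
  y=19 (C, w=250) cum 470  ← median
  y=25 (D, w=90) cum 560
⇒ y* = 19

(12, 19)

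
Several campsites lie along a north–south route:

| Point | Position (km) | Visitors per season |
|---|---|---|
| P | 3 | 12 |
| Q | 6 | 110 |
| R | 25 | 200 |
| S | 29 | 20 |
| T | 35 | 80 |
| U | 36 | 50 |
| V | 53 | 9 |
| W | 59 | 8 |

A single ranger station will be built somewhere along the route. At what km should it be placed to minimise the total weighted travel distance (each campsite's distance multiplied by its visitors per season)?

For a sum of weighted absolute distances on a line, the optimum is the weighted median (not the mean). Total weight W = 489; half-weight = 244.5.
Sort by position and accumulate weight:
  km 3 (P, w=12) → cum 12
  km 6 (Q, w=110) → cum 122
  km 25 (R, w=200) → cum 322  ≥ 244.5 → median here
  km 29 (S, w=20) → cum 342
  km 35 (T, w=80) → cum 422
  km 36 (U, w=50) → cum 472
  km 53 (V, w=9) → cum 481
  km 59 (W, w=8) → cum 489
Optimal location: km 25.

x = 25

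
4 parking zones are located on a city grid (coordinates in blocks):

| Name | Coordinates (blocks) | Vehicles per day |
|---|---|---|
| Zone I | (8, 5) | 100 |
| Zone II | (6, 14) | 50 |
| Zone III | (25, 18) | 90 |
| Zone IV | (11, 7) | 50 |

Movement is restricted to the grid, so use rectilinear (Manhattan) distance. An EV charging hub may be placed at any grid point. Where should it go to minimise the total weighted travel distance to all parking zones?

Manhattan distance separates: Σwᵢ(|x−xᵢ|+|y−yᵢ|) = Σwᵢ|x−xᵢ| + Σwᵢ|y−yᵢ|, so x and y are optimised independently as 1-D weighted medians.
Total weight W = 290; half = 145.
x-coordinate, sorted with cumulative weight:
  x=6 (Zone II, w=50) cum 50
  x=8 (Zone I, w=100) cum 150  ← median
  x=11 (Zone IV, w=50) cum 200
  x=25 (Zone III, w=90) cum 290
⇒ x* = 8
y-coordinate, sorted with cumulative weight:
  y=5 (Zone I, w=100) cum 100
  y=7 (Zone IV, w=50) cum 150  ← median
  y=14 (Zone II, w=50) cum 200
  y=18 (Zone III, w=90) cum 290
⇒ y* = 7

(8, 7)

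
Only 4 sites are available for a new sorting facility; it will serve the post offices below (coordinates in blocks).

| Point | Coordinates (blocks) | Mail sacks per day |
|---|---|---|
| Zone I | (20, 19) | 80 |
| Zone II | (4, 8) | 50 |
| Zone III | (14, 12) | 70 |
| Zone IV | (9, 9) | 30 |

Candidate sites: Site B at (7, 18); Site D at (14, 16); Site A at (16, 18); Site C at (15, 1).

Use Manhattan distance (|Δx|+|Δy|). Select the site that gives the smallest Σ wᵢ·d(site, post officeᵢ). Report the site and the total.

Total weighted distance at each candidate:
  Site B (7, 18): total = 3010
  Site D (14, 16): total = 2260
  Site A (16, 18): total = 2540
  Site C (15, 1): total = 4000
Minimum is at Site D with total 2260 blocks.

Site D, total 2260 blocks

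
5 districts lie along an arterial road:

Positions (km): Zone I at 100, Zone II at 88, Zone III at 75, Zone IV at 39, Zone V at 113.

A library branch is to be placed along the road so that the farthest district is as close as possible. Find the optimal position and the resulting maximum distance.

The 1-center on a line is the midpoint of the two extreme points: leftmost at 39, rightmost at 113.
Optimal location = (39 + 113)/2 = 76; maximum distance = (113 − 39)/2 = 37.

location 76, max distance 37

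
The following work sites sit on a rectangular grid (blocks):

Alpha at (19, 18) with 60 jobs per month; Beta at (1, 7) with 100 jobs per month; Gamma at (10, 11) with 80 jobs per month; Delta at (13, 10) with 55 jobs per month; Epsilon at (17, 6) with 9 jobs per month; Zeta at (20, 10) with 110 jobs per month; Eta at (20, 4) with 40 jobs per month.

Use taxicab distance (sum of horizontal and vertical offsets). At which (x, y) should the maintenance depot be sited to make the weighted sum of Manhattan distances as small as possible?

(13, 10)

Manhattan distance separates: Σwᵢ(|x−xᵢ|+|y−yᵢ|) = Σwᵢ|x−xᵢ| + Σwᵢ|y−yᵢ|, so x and y are optimised independently as 1-D weighted medians.
Total weight W = 454; half = 227.
x-coordinate, sorted with cumulative weight:
  x=1 (Beta, w=100) cum 100
  x=10 (Gamma, w=80) cum 180
  x=13 (Delta, w=55) cum 235  ← median
  x=17 (Epsilon, w=9) cum 244
  x=19 (Alpha, w=60) cum 304
  x=20 (Zeta, w=110) cum 414
  x=20 (Eta, w=40) cum 454
⇒ x* = 13
y-coordinate, sorted with cumulative weight:
  y=4 (Eta, w=40) cum 40
  y=6 (Epsilon, w=9) cum 49
  y=7 (Beta, w=100) cum 149
  y=10 (Delta, w=55) cum 204
  y=10 (Zeta, w=110) cum 314  ← median
  y=11 (Gamma, w=80) cum 394
  y=18 (Alpha, w=60) cum 454
⇒ y* = 10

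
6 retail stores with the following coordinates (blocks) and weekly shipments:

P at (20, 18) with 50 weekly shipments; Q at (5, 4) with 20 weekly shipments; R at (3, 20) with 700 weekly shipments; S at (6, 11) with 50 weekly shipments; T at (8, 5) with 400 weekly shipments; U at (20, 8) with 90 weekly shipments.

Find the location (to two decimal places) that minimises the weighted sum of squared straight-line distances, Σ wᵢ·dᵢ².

The minimiser of Σwᵢ‖p−pᵢ‖² is the weighted centroid p* = (Σwᵢpᵢ)/(Σwᵢ).
Σwᵢ = 1310.
Σwᵢxᵢ = 50·20 + 20·5 + 700·3 + 50·6 + 400·8 + 90·20 = 8500.
Σwᵢyᵢ = 50·18 + 20·4 + 700·20 + 50·11 + 400·5 + 90·8 = 18250.
x* = 8500/1310 = 6.49, y* = 18250/1310 = 13.93.

(6.49, 13.93)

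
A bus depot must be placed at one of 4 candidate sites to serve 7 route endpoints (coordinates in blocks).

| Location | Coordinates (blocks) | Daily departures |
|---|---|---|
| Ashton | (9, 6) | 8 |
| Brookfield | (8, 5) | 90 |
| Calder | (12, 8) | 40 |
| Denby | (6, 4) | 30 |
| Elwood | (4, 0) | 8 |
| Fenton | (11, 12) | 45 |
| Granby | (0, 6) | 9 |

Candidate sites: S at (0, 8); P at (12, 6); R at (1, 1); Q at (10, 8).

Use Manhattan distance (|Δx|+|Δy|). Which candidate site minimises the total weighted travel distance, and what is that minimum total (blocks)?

Q, total 1239 blocks

Total weighted distance at each candidate:
  S (0, 8): total = 2647
  P (12, 6): total = 1329
  R (1, 1): total = 3085
  Q (10, 8): total = 1239
Minimum is at Q with total 1239 blocks.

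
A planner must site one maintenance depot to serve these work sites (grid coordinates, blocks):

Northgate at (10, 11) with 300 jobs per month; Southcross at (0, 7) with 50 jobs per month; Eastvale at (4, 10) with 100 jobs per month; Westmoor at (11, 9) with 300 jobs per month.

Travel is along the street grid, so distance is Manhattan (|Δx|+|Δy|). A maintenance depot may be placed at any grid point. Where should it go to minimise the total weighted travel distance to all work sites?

(10, 10)

Manhattan distance separates: Σwᵢ(|x−xᵢ|+|y−yᵢ|) = Σwᵢ|x−xᵢ| + Σwᵢ|y−yᵢ|, so x and y are optimised independently as 1-D weighted medians.
Total weight W = 750; half = 375.
x-coordinate, sorted with cumulative weight:
  x=0 (Southcross, w=50) cum 50
  x=4 (Eastvale, w=100) cum 150
  x=10 (Northgate, w=300) cum 450  ← median
  x=11 (Westmoor, w=300) cum 750
⇒ x* = 10
y-coordinate, sorted with cumulative weight:
  y=7 (Southcross, w=50) cum 50
  y=9 (Westmoor, w=300) cum 350
  y=10 (Eastvale, w=100) cum 450  ← median
  y=11 (Northgate, w=300) cum 750
⇒ y* = 10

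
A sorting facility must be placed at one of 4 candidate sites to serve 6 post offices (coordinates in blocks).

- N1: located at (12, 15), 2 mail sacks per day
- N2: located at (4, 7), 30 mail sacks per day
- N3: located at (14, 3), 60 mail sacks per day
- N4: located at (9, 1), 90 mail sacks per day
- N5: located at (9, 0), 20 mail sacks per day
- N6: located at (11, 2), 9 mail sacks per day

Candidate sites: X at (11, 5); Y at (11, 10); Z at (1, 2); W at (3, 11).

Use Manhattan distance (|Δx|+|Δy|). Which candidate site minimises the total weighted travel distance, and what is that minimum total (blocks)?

X, total 1299 blocks

Total weighted distance at each candidate:
  X (11, 5): total = 1299
  Y (11, 10): total = 2214
  Z (1, 2): total = 2228
  W (3, 11): total = 3249
Minimum is at X with total 1299 blocks.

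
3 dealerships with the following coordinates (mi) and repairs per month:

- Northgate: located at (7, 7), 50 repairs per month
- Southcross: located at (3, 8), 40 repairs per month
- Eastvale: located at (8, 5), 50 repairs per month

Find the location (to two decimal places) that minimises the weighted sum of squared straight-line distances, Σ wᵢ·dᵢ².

The minimiser of Σwᵢ‖p−pᵢ‖² is the weighted centroid p* = (Σwᵢpᵢ)/(Σwᵢ).
Σwᵢ = 140.
Σwᵢxᵢ = 50·7 + 40·3 + 50·8 = 870.
Σwᵢyᵢ = 50·7 + 40·8 + 50·5 = 920.
x* = 870/140 = 6.21, y* = 920/140 = 6.57.

(6.21, 6.57)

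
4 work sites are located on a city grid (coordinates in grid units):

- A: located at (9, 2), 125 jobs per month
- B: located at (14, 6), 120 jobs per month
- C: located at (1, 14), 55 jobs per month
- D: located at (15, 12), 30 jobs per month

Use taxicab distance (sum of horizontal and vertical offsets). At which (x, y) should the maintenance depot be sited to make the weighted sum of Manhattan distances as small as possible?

(9, 6)

Manhattan distance separates: Σwᵢ(|x−xᵢ|+|y−yᵢ|) = Σwᵢ|x−xᵢ| + Σwᵢ|y−yᵢ|, so x and y are optimised independently as 1-D weighted medians.
Total weight W = 330; half = 165.
x-coordinate, sorted with cumulative weight:
  x=1 (C, w=55) cum 55
  x=9 (A, w=125) cum 180  ← median
  x=14 (B, w=120) cum 300
  x=15 (D, w=30) cum 330
⇒ x* = 9
y-coordinate, sorted with cumulative weight:
  y=2 (A, w=125) cum 125
  y=6 (B, w=120) cum 245  ← median
  y=12 (D, w=30) cum 275
  y=14 (C, w=55) cum 330
⇒ y* = 6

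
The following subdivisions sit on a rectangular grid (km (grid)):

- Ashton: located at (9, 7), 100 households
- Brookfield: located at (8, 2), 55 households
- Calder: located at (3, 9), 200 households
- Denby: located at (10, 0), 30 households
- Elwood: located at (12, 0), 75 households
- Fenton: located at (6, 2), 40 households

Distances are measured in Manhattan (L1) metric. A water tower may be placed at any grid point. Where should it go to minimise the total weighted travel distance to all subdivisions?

Manhattan distance separates: Σwᵢ(|x−xᵢ|+|y−yᵢ|) = Σwᵢ|x−xᵢ| + Σwᵢ|y−yᵢ|, so x and y are optimised independently as 1-D weighted medians.
Total weight W = 500; half = 250.
x-coordinate, sorted with cumulative weight:
  x=3 (Calder, w=200) cum 200
  x=6 (Fenton, w=40) cum 240
  x=8 (Brookfield, w=55) cum 295  ← median
  x=9 (Ashton, w=100) cum 395
  x=10 (Denby, w=30) cum 425
  x=12 (Elwood, w=75) cum 500
⇒ x* = 8
y-coordinate, sorted with cumulative weight:
  y=0 (Denby, w=30) cum 30
  y=0 (Elwood, w=75) cum 105
  y=2 (Brookfield, w=55) cum 160
  y=2 (Fenton, w=40) cum 200
  y=7 (Ashton, w=100) cum 300  ← median
  y=9 (Calder, w=200) cum 500
⇒ y* = 7

(8, 7)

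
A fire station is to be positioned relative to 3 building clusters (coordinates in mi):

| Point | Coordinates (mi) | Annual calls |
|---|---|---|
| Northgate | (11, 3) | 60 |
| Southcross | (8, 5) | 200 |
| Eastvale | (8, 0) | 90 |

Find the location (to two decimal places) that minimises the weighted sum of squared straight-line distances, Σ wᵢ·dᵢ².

(8.51, 3.37)

The minimiser of Σwᵢ‖p−pᵢ‖² is the weighted centroid p* = (Σwᵢpᵢ)/(Σwᵢ).
Σwᵢ = 350.
Σwᵢxᵢ = 60·11 + 200·8 + 90·8 = 2980.
Σwᵢyᵢ = 60·3 + 200·5 + 90·0 = 1180.
x* = 2980/350 = 8.51, y* = 1180/350 = 3.37.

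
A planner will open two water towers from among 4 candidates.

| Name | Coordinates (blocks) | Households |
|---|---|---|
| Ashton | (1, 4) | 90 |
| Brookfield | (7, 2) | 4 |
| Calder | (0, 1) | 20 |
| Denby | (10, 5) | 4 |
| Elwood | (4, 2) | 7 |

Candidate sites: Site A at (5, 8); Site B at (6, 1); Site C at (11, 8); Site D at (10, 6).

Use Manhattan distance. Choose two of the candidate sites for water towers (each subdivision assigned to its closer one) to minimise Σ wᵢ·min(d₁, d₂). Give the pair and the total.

Evaluate every pair (each demand assigned to the nearer of the two):
  {Site B, Site D}: total = 873
  {Site B, Site C}: total = 885
  {Site A, Site B}: total = 901
  {Site A, Site D}: total = 1041
  {Site A, Site C}: total = 1057
  {Site C, Site D}: total = 1392
Best pair: {Site B, Site D} with total 873.

{Site B, Site D}, total 873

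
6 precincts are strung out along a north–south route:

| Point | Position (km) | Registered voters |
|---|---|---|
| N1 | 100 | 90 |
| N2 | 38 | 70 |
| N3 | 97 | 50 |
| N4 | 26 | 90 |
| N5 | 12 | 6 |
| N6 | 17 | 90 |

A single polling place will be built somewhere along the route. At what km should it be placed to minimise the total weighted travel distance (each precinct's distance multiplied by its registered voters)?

For a sum of weighted absolute distances on a line, the optimum is the weighted median (not the mean). Total weight W = 396; half-weight = 198.
Sort by position and accumulate weight:
  km 12 (N5, w=6) → cum 6
  km 17 (N6, w=90) → cum 96
  km 26 (N4, w=90) → cum 186
  km 38 (N2, w=70) → cum 256  ≥ 198 → median here
  km 97 (N3, w=50) → cum 306
  km 100 (N1, w=90) → cum 396
Optimal location: km 38.

x = 38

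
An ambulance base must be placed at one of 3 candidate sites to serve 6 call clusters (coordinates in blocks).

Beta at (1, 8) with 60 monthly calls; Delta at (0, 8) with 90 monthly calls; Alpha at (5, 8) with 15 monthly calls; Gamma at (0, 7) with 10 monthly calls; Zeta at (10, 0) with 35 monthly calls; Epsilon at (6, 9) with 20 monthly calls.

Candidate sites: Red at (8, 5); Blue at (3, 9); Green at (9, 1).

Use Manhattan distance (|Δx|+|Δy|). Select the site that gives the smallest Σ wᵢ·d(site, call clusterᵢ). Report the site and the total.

Total weighted distance at each candidate:
  Red (8, 5): total = 2145
  Blue (3, 9): total = 1255
  Green (9, 1): total = 2945
Minimum is at Blue with total 1255 blocks.

Blue, total 1255 blocks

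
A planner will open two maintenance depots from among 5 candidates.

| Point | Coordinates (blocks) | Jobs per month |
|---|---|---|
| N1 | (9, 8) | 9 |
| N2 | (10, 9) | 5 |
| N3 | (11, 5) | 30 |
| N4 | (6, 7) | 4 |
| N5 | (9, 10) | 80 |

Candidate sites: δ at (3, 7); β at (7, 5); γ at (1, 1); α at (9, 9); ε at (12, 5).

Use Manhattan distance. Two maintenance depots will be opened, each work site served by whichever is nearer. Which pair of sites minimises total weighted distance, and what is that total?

{α, ε}, total 144

Evaluate every pair (each demand assigned to the nearer of the two):
  {α, ε}: total = 144
  {β, α}: total = 226
  {δ, α}: total = 286
  {γ, α}: total = 294
  {β, ε}: total = 677
  {δ, ε}: total = 766
  {δ, β}: total = 772
  {β, γ}: total = 772
  {γ, ε}: total = 786
  {δ, γ}: total = 1140
Best pair: {α, ε} with total 144.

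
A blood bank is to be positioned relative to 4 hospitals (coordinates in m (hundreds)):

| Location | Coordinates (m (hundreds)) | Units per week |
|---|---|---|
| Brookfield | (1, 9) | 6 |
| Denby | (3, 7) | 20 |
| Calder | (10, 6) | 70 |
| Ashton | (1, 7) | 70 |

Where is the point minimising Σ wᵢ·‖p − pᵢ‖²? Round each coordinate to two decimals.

The minimiser of Σwᵢ‖p−pᵢ‖² is the weighted centroid p* = (Σwᵢpᵢ)/(Σwᵢ).
Σwᵢ = 166.
Σwᵢxᵢ = 6·1 + 20·3 + 70·10 + 70·1 = 836.
Σwᵢyᵢ = 6·9 + 20·7 + 70·6 + 70·7 = 1104.
x* = 836/166 = 5.04, y* = 1104/166 = 6.65.

(5.04, 6.65)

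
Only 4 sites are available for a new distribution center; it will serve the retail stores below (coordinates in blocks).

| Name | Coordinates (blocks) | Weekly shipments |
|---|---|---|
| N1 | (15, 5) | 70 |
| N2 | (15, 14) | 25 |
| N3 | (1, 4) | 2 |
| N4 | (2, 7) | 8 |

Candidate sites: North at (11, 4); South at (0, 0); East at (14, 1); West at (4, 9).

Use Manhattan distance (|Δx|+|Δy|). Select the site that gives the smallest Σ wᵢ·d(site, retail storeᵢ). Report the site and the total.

North, total 816 blocks

Total weighted distance at each candidate:
  North (11, 4): total = 816
  South (0, 0): total = 2207
  East (14, 1): total = 876
  West (4, 9): total = 1498
Minimum is at North with total 816 blocks.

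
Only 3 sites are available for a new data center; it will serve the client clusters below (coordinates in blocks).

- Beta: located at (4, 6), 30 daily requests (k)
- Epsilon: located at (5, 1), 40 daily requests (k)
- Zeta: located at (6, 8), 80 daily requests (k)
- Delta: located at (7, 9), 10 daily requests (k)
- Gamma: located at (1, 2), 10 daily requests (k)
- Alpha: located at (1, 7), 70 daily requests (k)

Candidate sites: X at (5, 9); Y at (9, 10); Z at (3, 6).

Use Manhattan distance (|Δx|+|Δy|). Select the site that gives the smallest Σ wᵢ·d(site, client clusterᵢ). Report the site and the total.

Total weighted distance at each candidate:
  X (5, 9): total = 1150
  Y (9, 10): total = 2150
  Z (3, 6): total = 1050
Minimum is at Z with total 1050 blocks.

Z, total 1050 blocks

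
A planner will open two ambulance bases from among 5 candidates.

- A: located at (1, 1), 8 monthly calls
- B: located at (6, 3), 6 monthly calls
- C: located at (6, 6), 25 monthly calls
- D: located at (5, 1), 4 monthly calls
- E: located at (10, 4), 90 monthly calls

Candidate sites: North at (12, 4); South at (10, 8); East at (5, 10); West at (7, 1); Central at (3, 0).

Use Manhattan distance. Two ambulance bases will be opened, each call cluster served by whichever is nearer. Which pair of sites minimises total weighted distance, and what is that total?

Evaluate every pair (each demand assigned to the nearer of the two):
  {North, West}: total = 404
  {North, Central}: total = 452
  {North, East}: total = 487
  {North, South}: total = 524
  {South, Central}: total = 582
  {South, West}: total = 584
  {South, East}: total = 673
  {East, West}: total = 739
  {West, Central}: total = 740
  {East, Central}: total = 1187
Best pair: {North, West} with total 404.

{North, West}, total 404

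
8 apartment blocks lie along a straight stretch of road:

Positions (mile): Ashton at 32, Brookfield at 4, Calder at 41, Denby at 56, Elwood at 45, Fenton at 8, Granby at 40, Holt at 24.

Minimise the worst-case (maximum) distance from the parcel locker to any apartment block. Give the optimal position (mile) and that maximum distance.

The 1-center on a line is the midpoint of the two extreme points: leftmost at 4, rightmost at 56.
Optimal location = (4 + 56)/2 = 30; maximum distance = (56 − 4)/2 = 26.

location 30, max distance 26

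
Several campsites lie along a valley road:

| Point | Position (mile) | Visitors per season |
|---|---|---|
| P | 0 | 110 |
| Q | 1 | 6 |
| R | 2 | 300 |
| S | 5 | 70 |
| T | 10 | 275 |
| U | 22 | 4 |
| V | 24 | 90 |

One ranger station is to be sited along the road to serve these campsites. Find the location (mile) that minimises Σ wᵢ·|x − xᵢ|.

For a sum of weighted absolute distances on a line, the optimum is the weighted median (not the mean). Total weight W = 855; half-weight = 427.5.
Sort by position and accumulate weight:
  mile 0 (P, w=110) → cum 110
  mile 1 (Q, w=6) → cum 116
  mile 2 (R, w=300) → cum 416
  mile 5 (S, w=70) → cum 486  ≥ 427.5 → median here
  mile 10 (T, w=275) → cum 761
  mile 22 (U, w=4) → cum 765
  mile 24 (V, w=90) → cum 855
Optimal location: mile 5.

x = 5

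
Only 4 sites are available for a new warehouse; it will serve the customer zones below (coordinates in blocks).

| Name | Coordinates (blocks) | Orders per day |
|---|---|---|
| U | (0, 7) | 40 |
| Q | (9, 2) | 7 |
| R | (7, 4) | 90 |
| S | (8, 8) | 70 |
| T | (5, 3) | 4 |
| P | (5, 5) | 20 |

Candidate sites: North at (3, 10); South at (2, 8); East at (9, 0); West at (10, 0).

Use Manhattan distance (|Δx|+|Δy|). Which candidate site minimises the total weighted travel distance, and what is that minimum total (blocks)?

South, total 1593 blocks

Total weighted distance at each candidate:
  North (3, 10): total = 1904
  South (2, 8): total = 1593
  East (9, 0): total = 2032
  West (10, 0): total = 2263
Minimum is at South with total 1593 blocks.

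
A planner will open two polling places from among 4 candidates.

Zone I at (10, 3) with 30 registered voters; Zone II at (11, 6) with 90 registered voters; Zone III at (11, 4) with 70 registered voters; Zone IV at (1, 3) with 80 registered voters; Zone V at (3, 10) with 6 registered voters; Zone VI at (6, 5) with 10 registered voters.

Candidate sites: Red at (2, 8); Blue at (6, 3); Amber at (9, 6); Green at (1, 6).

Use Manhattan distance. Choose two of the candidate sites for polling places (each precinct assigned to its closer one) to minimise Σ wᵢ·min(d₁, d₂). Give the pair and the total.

{Amber, Green}, total 896

Evaluate every pair (each demand assigned to the nearer of the two):
  {Amber, Green}: total = 896
  {Blue, Amber}: total = 1060
  {Red, Amber}: total = 1118
  {Blue, Green}: total = 1556
  {Red, Blue}: total = 1698
  {Red, Green}: total = 2418
Best pair: {Amber, Green} with total 896.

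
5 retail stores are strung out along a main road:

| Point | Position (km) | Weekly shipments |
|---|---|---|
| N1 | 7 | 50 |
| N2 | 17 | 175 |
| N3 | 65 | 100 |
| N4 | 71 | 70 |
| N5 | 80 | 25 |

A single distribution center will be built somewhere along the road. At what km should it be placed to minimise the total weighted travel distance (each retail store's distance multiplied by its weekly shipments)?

For a sum of weighted absolute distances on a line, the optimum is the weighted median (not the mean). Total weight W = 420; half-weight = 210.
Sort by position and accumulate weight:
  km 7 (N1, w=50) → cum 50
  km 17 (N2, w=175) → cum 225  ≥ 210 → median here
  km 65 (N3, w=100) → cum 325
  km 71 (N4, w=70) → cum 395
  km 80 (N5, w=25) → cum 420
Optimal location: km 17.

x = 17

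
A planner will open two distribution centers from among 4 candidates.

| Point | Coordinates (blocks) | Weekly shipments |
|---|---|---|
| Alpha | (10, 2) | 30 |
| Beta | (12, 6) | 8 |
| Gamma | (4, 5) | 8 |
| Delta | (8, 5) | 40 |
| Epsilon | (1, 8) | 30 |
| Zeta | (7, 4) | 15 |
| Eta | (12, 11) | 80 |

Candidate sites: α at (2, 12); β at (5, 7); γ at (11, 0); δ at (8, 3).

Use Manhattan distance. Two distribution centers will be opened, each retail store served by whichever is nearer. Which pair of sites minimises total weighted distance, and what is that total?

{β, δ}, total 1310

Evaluate every pair (each demand assigned to the nearer of the two):
  {β, δ}: total = 1310
  {α, δ}: total = 1334
  {β, γ}: total = 1475
  {γ, δ}: total = 1624
  {α, γ}: total = 1688
  {α, β}: total = 1693
Best pair: {β, δ} with total 1310.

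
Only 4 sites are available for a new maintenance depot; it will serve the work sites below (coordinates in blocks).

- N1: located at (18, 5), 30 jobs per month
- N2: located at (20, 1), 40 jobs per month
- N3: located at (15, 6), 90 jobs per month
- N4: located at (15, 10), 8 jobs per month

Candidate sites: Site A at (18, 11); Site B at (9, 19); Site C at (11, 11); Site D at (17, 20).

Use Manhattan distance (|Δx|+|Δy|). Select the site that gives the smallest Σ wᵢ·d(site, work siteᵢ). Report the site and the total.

Total weighted distance at each candidate:
  Site A (18, 11): total = 1412
  Site B (9, 19): total = 3680
  Site C (11, 11): total = 2000
  Site D (17, 20): total = 2896
Minimum is at Site A with total 1412 blocks.

Site A, total 1412 blocks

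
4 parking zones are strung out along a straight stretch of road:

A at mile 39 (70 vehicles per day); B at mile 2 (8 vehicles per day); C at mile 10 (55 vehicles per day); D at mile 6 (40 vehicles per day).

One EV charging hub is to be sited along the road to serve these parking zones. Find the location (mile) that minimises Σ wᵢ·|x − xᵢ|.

For a sum of weighted absolute distances on a line, the optimum is the weighted median (not the mean). Total weight W = 173; half-weight = 86.5.
Sort by position and accumulate weight:
  mile 2 (B, w=8) → cum 8
  mile 6 (D, w=40) → cum 48
  mile 10 (C, w=55) → cum 103  ≥ 86.5 → median here
  mile 39 (A, w=70) → cum 173
Optimal location: mile 10.

x = 10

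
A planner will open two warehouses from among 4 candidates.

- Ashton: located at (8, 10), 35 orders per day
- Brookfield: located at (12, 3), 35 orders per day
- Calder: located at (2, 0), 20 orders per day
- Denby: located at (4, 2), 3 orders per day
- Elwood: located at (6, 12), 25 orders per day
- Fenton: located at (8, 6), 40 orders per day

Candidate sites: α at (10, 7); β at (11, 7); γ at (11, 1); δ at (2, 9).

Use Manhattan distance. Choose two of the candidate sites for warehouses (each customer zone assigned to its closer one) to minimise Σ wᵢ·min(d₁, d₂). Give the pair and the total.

{α, γ}, total 849

Evaluate every pair (each demand assigned to the nearer of the two):
  {α, γ}: total = 849
  {α, δ}: total = 887
  {β, δ}: total = 927
  {β, γ}: total = 949
  {α, β}: total = 1028
  {γ, δ}: total = 1049
Best pair: {α, γ} with total 849.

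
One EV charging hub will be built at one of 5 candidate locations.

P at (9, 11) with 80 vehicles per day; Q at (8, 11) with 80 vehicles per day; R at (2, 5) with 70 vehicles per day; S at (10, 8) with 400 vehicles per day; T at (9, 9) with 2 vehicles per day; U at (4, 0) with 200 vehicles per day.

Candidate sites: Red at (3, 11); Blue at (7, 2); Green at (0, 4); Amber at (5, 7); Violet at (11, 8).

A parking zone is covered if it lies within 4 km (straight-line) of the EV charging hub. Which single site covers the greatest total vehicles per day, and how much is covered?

Violet, covering 482

Coverage radius r = 4 km; a point is covered iff (Δx)²+(Δy)² ≤ 4² = 16.
  Red (3, 11): covers {none} → 0
  Blue (7, 2): covers {U} → 200
  Green (0, 4): covers {R} → 70
  Amber (5, 7): covers {R} → 70
  Violet (11, 8): covers {P, S, T} → 482
Maximum coverage at Violet: 482 vehicles per day.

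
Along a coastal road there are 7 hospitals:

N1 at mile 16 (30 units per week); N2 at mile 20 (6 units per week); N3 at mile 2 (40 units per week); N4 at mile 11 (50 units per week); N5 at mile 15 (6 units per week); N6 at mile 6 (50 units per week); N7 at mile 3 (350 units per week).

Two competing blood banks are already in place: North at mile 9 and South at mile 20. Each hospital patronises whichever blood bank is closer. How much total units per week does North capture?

The indifferent point is the midpoint (9+20)/2 = 14.5; hospitals left of it (closer to North at 9) go to North, those right go to South.
  N3 at 2 (w=40) → North
  N7 at 3 (w=350) → North
  N6 at 6 (w=50) → North
  N4 at 11 (w=50) → North
  N5 at 15 (w=6) → South
  N1 at 16 (w=30) → South
  N2 at 20 (w=6) → South
North captures 490; South captures 42.

490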